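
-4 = -4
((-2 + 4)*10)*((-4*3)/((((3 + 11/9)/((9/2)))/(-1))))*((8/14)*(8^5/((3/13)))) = 20754709.17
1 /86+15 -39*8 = -25541 /86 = -296.99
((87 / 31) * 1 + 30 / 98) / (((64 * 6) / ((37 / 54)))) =7289 / 1312416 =0.01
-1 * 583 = -583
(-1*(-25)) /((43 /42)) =1050 /43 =24.42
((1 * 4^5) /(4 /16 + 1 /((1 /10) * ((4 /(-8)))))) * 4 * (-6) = 98304 /79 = 1244.35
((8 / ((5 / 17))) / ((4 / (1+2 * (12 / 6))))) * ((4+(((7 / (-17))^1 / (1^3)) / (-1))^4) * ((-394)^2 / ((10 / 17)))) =10446917092 / 289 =36148502.05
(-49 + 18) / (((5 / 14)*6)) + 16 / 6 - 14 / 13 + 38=25.12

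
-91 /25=-3.64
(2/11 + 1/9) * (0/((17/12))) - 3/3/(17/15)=-15/17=-0.88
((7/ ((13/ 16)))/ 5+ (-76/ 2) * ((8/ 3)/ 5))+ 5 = -2641/ 195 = -13.54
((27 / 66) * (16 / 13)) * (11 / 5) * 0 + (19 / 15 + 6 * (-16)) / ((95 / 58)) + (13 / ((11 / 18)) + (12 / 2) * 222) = 20305952 / 15675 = 1295.44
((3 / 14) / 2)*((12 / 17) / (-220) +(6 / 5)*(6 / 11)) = 261 / 3740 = 0.07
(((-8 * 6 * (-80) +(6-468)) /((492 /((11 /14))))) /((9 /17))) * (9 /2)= 105281 /2296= 45.85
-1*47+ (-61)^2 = 3674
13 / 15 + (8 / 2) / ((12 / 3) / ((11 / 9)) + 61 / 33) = 4177 / 2535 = 1.65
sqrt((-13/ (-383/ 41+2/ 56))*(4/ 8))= 0.84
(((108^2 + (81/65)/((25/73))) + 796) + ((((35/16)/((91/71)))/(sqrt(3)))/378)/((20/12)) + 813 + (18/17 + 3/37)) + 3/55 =71 * sqrt(3)/78624 + 149287658072/11243375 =13277.83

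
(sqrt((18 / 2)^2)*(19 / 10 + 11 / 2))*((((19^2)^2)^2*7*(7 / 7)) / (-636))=-13196228482857 / 1060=-12449272153.64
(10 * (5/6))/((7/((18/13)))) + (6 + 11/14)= 8.43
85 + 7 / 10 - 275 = -189.30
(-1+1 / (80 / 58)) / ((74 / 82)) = -451 / 1480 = -0.30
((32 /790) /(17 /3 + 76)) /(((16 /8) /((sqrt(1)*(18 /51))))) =0.00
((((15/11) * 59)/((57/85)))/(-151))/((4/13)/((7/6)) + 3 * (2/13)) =-2281825/2082894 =-1.10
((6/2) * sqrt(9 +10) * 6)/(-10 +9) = -18 * sqrt(19) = -78.46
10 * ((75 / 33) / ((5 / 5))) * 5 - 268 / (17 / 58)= -149734 / 187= -800.72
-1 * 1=-1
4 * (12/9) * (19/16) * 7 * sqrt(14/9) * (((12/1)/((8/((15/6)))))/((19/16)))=174.61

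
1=1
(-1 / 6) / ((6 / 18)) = -1 / 2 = -0.50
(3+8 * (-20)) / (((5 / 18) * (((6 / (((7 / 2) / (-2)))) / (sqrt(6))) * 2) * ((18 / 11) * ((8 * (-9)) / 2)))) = -12089 * sqrt(6) / 8640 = -3.43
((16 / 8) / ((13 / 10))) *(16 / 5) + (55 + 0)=779 / 13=59.92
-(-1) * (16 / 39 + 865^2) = 29180791 / 39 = 748225.41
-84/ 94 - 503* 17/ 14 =-402485/ 658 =-611.68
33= 33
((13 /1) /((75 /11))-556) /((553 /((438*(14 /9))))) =-12134644 /17775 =-682.68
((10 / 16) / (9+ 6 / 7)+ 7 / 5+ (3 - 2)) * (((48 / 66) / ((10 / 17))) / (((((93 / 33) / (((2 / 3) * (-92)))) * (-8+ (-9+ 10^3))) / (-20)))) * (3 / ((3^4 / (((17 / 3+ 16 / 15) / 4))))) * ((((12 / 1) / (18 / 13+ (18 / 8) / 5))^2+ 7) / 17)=0.25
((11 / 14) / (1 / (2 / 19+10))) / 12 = 88 / 133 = 0.66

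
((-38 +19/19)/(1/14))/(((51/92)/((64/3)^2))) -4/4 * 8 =-195202648/459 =-425278.10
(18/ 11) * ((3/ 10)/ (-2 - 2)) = -27/ 220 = -0.12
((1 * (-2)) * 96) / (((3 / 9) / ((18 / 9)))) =-1152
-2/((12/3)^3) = -1/32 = -0.03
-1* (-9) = 9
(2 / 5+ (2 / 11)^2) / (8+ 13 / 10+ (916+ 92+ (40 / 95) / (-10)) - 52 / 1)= 9956 / 22191279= 0.00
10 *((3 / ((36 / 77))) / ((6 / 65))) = 25025 / 36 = 695.14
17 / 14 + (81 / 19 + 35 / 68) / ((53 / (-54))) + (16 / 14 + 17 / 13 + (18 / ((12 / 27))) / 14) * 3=77121841 / 6231316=12.38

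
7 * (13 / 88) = 91 / 88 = 1.03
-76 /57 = -4 /3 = -1.33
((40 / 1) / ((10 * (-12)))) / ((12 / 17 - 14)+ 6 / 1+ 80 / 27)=153 / 1988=0.08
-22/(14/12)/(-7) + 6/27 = 1286/441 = 2.92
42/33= 14/11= 1.27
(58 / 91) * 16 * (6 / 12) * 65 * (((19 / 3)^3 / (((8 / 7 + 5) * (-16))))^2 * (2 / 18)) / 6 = 47751569215 / 1164603744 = 41.00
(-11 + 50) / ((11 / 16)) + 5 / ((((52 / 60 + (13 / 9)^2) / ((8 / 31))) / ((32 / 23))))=134454288 / 2345057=57.34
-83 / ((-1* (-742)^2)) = 83 / 550564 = 0.00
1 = 1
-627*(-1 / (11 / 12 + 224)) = 7524 / 2699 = 2.79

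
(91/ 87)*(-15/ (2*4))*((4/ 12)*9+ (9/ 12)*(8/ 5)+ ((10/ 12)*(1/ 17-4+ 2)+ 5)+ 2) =-148239/ 7888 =-18.79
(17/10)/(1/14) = 119/5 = 23.80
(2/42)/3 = 0.02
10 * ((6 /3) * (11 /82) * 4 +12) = 5360 /41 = 130.73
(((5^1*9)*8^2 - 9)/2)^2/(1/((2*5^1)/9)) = 4579245/2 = 2289622.50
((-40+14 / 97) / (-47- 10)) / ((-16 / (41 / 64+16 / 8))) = -326677 / 2830848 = -0.12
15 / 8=1.88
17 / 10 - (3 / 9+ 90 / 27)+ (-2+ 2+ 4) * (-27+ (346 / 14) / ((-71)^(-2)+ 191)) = -307361503 / 2808260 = -109.45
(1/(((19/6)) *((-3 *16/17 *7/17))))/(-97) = 289/103208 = 0.00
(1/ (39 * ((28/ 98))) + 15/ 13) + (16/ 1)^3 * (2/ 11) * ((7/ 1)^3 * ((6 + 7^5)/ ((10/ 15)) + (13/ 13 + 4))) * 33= 16585267765345/ 78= 212631638017.24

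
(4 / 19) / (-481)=-4 / 9139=-0.00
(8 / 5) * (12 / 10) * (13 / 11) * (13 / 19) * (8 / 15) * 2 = 43264 / 26125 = 1.66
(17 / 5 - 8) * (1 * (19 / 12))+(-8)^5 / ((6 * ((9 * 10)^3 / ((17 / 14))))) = -55819907 / 7654500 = -7.29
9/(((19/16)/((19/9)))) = 16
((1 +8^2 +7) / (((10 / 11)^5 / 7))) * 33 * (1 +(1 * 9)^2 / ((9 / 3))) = 2343775203 / 3125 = 750008.06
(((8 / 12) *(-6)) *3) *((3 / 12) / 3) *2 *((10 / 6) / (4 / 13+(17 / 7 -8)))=910 / 1437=0.63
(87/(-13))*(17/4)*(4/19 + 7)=-202623/988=-205.08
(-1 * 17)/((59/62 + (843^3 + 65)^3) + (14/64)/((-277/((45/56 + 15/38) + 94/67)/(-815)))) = -47572804352/601669705286202944265755872485427345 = -0.00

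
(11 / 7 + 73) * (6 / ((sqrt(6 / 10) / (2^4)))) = 16704 * sqrt(15) / 7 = 9242.04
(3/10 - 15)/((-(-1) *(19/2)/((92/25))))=-13524/2375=-5.69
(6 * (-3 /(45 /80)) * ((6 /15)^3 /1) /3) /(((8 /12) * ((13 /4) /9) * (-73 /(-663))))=-235008 /9125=-25.75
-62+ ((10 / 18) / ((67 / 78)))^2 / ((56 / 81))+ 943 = 55405351 / 62846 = 881.61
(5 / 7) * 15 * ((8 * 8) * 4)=19200 / 7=2742.86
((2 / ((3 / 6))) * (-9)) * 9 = -324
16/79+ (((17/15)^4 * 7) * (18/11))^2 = 357.32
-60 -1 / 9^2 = -4861 / 81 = -60.01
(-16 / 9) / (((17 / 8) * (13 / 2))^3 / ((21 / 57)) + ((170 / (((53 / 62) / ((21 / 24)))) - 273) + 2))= -24313856 / 96498266499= -0.00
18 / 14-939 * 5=-32856 / 7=-4693.71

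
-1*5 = -5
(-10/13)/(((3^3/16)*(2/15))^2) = -16000/1053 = -15.19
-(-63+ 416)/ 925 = -353/ 925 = -0.38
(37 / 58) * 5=185 / 58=3.19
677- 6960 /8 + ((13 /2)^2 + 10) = -563 /4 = -140.75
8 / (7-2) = 8 / 5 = 1.60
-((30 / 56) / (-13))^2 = -225 / 132496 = -0.00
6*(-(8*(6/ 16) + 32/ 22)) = -294/ 11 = -26.73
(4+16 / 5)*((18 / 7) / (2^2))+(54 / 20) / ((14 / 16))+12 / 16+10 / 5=293 / 28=10.46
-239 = -239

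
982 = 982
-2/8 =-1/4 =-0.25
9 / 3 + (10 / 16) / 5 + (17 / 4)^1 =59 / 8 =7.38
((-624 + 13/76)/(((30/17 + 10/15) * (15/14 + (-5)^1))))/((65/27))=35153433/1295800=27.13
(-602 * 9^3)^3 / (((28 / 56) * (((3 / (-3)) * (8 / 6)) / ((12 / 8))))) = 190175504416030602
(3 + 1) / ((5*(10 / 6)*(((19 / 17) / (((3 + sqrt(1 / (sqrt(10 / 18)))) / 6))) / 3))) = 102*sqrt(3)*5^(3 / 4) / 2375 + 306 / 475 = 0.89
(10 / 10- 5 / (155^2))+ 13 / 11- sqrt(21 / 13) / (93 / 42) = 115309 / 52855- 14*sqrt(273) / 403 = 1.61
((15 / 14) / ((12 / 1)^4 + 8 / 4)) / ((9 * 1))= 5 / 870996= 0.00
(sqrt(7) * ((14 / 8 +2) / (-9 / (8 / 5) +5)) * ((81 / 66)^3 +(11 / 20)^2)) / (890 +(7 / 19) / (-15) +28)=-195829371 * sqrt(7) / 13928808520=-0.04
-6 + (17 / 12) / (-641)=-46169 / 7692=-6.00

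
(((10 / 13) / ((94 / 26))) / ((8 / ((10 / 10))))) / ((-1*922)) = -5 / 173336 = -0.00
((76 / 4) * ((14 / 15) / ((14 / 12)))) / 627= 4 / 165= 0.02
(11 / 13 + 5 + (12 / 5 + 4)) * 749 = 596204 / 65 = 9172.37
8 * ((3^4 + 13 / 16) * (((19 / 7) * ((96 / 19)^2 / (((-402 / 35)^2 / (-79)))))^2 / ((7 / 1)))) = 1171175075840000 / 7274554681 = 160996.12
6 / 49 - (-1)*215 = 10541 / 49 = 215.12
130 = 130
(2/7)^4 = 16/2401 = 0.01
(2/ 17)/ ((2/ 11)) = 11/ 17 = 0.65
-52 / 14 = -26 / 7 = -3.71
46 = 46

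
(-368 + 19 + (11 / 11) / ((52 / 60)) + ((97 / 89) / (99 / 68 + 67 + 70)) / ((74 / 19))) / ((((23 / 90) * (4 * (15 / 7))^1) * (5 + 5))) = -105148081488 / 6621482075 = -15.88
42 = 42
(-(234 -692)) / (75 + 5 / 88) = 40304 / 6605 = 6.10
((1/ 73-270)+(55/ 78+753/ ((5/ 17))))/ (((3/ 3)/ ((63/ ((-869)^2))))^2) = 86289313257/ 5411844609890290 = 0.00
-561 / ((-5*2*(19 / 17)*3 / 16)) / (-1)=-25432 / 95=-267.71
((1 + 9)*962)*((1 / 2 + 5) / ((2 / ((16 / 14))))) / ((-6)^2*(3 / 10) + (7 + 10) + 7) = 529100 / 609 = 868.80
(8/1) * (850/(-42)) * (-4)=13600/21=647.62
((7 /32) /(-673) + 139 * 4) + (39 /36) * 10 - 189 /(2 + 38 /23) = 33278483 /64608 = 515.08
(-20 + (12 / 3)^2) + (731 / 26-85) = -1583 / 26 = -60.88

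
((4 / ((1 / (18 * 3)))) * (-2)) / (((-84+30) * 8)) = 1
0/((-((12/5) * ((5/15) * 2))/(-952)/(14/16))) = 0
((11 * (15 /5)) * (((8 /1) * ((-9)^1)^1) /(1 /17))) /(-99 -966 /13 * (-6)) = -19448 /167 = -116.46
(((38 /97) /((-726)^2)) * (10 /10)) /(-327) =-19 /8359161822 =-0.00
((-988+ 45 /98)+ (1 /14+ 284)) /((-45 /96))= 73536 /49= 1500.73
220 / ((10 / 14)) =308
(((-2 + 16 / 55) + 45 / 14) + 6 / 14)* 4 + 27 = 13373 / 385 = 34.74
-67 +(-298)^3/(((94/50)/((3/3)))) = -661592949/47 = -14076445.72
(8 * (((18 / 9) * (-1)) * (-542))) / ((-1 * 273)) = -8672 / 273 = -31.77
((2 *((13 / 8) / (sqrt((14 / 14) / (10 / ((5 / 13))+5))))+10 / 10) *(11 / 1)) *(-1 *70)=-14703.33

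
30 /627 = 10 /209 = 0.05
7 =7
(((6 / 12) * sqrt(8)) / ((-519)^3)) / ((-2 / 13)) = 0.00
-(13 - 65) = 52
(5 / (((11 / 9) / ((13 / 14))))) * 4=1170 / 77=15.19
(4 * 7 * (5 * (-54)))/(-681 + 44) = 1080/91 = 11.87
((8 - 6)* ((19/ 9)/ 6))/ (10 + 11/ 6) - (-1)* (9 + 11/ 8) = 53341/ 5112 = 10.43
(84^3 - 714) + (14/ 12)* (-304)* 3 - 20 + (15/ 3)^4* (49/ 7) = 595281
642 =642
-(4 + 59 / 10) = -99 / 10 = -9.90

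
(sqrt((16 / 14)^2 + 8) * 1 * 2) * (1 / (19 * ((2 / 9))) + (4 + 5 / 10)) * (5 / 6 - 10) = -3300 * sqrt(114) / 133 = -264.92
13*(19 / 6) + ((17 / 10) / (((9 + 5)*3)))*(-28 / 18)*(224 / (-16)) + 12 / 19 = 42.68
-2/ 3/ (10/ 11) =-11/ 15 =-0.73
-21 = -21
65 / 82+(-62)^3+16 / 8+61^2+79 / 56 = -538648021 / 2296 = -234602.80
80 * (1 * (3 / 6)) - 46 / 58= 39.21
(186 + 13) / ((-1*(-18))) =11.06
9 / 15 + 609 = 3048 / 5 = 609.60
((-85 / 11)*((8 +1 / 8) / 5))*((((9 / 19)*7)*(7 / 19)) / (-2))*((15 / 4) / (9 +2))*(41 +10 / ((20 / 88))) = 621313875 / 2795584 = 222.25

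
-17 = -17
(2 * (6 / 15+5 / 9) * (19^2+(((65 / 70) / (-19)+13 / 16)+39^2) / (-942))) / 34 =30977785789 / 1533500640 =20.20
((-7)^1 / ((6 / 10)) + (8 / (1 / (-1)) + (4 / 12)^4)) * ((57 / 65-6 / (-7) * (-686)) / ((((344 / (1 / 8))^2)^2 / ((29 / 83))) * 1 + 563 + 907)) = 293651564 / 4177523828437208145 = 0.00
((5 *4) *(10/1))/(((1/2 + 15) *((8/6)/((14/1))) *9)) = 1400/93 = 15.05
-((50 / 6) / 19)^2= -625 / 3249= -0.19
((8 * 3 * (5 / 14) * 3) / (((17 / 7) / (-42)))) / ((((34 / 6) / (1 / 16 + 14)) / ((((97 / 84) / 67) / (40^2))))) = -0.01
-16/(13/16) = -256/13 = -19.69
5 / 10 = 1 / 2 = 0.50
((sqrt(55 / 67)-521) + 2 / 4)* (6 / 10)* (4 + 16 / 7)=-68706 / 35 + 132* sqrt(3685) / 2345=-1959.61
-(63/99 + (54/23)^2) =-35779/5819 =-6.15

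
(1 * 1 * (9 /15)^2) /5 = 9 /125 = 0.07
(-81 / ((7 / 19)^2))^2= 855036081 / 2401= 356116.65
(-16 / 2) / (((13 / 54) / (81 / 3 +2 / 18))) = -11712 / 13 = -900.92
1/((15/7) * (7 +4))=7/165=0.04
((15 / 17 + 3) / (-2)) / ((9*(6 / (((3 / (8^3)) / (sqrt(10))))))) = -11*sqrt(10) / 522240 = -0.00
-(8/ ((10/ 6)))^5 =-7962624/ 3125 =-2548.04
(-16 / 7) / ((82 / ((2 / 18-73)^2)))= -83968 / 567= -148.09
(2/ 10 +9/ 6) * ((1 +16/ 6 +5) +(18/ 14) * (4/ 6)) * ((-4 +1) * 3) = -145.71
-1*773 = -773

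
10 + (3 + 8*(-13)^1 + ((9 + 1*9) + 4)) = -69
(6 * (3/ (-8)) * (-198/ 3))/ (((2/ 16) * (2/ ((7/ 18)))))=231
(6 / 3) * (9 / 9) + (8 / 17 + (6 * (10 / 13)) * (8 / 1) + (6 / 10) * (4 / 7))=307362 / 7735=39.74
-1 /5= -0.20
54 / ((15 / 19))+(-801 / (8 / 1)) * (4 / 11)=3519 / 110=31.99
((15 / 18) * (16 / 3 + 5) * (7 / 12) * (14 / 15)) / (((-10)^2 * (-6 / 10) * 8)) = -1519 / 155520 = -0.01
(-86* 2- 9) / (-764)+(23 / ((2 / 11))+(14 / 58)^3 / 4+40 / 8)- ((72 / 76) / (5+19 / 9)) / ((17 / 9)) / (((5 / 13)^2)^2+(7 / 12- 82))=44237749176838930945 / 335792582723571752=131.74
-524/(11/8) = -4192/11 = -381.09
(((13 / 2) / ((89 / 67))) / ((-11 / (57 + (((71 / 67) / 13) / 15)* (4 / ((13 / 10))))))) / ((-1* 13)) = 1936801 / 992706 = 1.95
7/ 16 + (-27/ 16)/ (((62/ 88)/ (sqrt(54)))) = -17.16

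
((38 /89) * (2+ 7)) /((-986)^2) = 171 /43262722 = 0.00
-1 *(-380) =380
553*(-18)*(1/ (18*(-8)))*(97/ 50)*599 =32130959/ 400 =80327.40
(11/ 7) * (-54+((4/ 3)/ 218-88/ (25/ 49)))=-355.89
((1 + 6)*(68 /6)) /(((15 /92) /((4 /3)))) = 87584 /135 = 648.77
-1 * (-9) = 9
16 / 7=2.29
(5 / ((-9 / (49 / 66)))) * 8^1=-980 / 297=-3.30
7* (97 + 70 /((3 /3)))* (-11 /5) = -12859 /5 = -2571.80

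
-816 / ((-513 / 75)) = 6800 / 57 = 119.30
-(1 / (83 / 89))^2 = -1.15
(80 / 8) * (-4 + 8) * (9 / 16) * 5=225 / 2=112.50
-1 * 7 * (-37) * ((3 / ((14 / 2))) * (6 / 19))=666 / 19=35.05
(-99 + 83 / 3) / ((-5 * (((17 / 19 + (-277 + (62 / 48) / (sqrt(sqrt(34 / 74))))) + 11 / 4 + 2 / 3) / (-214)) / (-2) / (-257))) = 731105646372865472 * 17^(1 / 4) * 37^(3 / 4) / 20321052716793239671175 + 154346456203531969408 * sqrt(629) / 20321052716793239671175 + 32584659495898788230912 * 17^(3 / 4) * 37^(1 / 4) / 20321052716793239671175 + 116944185372681701635206656 / 20321052716793239671175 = 5788.13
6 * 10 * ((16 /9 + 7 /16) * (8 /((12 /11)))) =17545 /18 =974.72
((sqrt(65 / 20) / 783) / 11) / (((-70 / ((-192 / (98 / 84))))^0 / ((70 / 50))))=7 * sqrt(13) / 86130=0.00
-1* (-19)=19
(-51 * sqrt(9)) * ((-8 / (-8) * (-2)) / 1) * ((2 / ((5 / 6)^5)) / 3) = 1586304 / 3125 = 507.62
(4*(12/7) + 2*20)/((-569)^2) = 328/2266327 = 0.00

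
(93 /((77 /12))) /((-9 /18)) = -28.99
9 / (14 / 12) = 54 / 7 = 7.71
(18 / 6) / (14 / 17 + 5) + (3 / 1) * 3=314 / 33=9.52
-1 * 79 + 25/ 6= -449/ 6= -74.83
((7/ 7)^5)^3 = 1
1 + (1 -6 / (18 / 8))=-2 / 3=-0.67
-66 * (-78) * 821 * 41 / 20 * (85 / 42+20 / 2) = 1458497469 / 14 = 104178390.64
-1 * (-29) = 29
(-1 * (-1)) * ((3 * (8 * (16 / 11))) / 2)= 192 / 11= 17.45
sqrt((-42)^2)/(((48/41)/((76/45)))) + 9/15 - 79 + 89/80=-12023/720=-16.70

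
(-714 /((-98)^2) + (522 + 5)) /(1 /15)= 5422065 /686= 7903.88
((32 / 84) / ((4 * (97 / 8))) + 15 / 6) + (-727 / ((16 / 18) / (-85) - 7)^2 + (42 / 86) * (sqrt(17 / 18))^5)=-1439459240677 / 117175446906 + 2023 * sqrt(34) / 27864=-11.86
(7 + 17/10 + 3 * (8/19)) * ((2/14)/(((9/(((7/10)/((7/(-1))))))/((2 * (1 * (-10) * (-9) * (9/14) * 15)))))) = -51111/1862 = -27.45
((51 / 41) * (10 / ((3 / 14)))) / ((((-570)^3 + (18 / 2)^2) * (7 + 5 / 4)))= -9520 / 250566019407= -0.00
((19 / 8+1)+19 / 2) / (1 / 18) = 927 / 4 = 231.75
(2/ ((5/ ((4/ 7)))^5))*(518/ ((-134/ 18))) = -1363968/ 502709375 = -0.00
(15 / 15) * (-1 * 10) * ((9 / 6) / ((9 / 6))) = -10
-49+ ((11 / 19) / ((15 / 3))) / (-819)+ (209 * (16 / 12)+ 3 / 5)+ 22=19627597 / 77805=252.27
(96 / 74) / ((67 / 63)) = 1.22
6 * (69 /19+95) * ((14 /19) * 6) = 2616.33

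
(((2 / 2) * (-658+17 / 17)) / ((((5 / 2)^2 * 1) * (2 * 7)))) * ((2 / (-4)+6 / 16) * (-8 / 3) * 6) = -2628 / 175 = -15.02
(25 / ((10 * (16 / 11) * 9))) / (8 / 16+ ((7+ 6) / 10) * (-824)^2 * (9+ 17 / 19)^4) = 0.00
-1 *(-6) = 6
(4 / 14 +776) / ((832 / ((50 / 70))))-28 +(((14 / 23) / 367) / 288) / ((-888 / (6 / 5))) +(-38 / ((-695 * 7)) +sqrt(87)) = -18.00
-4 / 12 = -1 / 3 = -0.33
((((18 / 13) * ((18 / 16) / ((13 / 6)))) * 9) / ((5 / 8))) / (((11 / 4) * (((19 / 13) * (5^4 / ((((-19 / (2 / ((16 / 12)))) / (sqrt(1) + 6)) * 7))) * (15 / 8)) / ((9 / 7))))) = -559872 / 15640625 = -0.04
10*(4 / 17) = 40 / 17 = 2.35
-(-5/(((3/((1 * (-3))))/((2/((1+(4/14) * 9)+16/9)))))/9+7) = -2429/337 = -7.21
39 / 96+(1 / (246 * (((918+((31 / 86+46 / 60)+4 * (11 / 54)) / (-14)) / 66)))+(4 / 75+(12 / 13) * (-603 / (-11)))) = 53595718587382643 / 1049635352594400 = 51.06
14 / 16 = 7 / 8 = 0.88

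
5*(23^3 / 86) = 60835 / 86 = 707.38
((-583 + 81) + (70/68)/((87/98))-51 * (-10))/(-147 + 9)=-589/8874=-0.07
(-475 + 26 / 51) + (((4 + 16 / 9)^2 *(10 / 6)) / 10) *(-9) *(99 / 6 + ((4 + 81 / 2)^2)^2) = -180259652447 / 918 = -196361277.18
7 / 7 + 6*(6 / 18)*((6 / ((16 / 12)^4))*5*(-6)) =-112.91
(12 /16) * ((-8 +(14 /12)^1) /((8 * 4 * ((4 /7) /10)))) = -1435 /512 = -2.80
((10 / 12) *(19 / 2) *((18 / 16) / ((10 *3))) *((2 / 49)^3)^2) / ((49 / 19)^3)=130321 / 1628413597910449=0.00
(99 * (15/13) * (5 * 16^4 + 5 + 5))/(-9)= -54068850/13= -4159142.31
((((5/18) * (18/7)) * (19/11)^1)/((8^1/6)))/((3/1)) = 95/308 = 0.31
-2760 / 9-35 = -341.67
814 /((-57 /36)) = -9768 /19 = -514.11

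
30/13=2.31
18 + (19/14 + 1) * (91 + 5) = 1710/7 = 244.29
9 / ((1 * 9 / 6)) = 6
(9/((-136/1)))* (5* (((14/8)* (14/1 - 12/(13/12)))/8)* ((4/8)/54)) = -0.00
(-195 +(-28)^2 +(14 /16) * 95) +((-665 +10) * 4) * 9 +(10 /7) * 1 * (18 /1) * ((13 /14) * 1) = -8970527 /392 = -22884.00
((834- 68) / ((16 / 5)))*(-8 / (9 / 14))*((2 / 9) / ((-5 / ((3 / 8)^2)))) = 2681 / 144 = 18.62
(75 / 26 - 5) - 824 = -826.12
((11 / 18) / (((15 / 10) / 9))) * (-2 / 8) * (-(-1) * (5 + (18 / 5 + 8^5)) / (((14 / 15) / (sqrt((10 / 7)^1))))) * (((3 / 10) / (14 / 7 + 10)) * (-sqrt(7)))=1802713 * sqrt(10) / 2240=2544.95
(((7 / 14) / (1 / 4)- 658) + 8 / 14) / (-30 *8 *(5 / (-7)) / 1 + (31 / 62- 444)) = 9176 / 3809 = 2.41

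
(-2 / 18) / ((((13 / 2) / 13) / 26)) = -52 / 9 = -5.78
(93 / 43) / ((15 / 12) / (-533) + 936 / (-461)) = -2948556 / 2771221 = -1.06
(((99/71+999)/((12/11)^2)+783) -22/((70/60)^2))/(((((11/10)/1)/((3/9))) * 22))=111846085/5051508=22.14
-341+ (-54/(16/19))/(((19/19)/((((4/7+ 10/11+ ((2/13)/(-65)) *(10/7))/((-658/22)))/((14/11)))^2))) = -413360153992489/1211856710792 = -341.10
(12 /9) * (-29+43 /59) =-2224 /59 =-37.69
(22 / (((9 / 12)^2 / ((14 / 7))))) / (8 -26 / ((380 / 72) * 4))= 11.56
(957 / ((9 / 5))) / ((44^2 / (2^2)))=145 / 132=1.10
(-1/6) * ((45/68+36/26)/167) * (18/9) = -603/147628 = -0.00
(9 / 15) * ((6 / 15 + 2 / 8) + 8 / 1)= 519 / 100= 5.19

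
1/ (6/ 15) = 5/ 2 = 2.50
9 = 9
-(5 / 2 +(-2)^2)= -13 / 2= -6.50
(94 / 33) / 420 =47 / 6930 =0.01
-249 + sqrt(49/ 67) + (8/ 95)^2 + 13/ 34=-76286149/ 306850 + 7 * sqrt(67)/ 67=-247.76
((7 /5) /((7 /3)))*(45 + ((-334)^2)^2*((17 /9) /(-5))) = -211560597287 /75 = -2820807963.83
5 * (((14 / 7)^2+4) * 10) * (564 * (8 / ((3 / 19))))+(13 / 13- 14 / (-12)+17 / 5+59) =342913937 / 30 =11430464.57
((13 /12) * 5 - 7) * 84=-133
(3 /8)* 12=9 /2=4.50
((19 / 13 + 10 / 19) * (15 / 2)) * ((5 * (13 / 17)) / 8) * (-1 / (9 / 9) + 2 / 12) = -61375 / 10336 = -5.94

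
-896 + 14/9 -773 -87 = -15790/9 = -1754.44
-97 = -97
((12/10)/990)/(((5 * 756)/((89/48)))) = 89/149688000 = 0.00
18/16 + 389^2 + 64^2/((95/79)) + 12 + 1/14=823218629/5320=154740.34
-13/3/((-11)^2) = -13/363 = -0.04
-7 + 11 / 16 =-6.31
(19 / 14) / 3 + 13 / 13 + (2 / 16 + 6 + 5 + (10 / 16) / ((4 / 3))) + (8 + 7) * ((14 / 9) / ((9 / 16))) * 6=528061 / 2016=261.94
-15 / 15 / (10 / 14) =-7 / 5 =-1.40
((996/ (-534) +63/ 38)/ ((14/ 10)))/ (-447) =3505/ 10582278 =0.00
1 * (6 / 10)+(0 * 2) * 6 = 3 / 5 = 0.60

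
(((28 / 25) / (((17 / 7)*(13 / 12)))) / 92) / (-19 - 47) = -98 / 1397825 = -0.00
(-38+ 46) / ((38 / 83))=332 / 19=17.47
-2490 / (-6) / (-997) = -415 / 997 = -0.42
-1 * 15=-15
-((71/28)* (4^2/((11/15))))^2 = -18147600/5929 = -3060.82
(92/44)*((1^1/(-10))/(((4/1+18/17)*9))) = -391/85140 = -0.00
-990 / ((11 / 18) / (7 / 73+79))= -9353880 / 73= -128135.34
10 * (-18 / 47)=-180 / 47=-3.83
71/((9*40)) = 71/360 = 0.20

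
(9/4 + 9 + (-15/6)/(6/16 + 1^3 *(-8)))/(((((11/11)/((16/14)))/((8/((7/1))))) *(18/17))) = 384200/26901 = 14.28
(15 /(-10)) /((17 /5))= -15 /34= -0.44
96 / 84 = 8 / 7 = 1.14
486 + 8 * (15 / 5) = 510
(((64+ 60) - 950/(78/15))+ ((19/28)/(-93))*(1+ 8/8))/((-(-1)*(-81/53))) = 52664669/1371006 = 38.41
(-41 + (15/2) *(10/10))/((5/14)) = -469/5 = -93.80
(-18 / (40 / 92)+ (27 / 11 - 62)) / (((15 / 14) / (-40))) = 621824 / 165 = 3768.63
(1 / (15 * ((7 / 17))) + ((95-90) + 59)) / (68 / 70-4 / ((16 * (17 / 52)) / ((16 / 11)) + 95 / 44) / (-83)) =460197733 / 7027578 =65.48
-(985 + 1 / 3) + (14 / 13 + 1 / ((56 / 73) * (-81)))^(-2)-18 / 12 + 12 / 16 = -46262317219537 / 46957536300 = -985.19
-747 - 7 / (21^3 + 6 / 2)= -6920215 / 9264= -747.00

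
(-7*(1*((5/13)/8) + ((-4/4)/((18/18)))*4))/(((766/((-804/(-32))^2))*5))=116233677/25492480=4.56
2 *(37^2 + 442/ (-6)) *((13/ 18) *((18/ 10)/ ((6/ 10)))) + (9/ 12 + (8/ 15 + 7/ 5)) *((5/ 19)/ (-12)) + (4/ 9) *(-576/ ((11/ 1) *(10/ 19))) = 837998153/ 150480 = 5568.83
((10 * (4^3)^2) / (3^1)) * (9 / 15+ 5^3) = 5144576 / 3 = 1714858.67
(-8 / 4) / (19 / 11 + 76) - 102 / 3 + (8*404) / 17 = 2268796 / 14535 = 156.09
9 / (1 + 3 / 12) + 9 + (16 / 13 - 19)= -102 / 65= -1.57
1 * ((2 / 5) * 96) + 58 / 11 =2402 / 55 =43.67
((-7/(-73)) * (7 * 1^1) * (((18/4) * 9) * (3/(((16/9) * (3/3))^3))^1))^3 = 654017916594690725427/213864357451268096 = 3058.10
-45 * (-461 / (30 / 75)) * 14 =726075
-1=-1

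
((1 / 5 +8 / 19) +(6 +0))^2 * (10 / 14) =395641 / 12635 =31.31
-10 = -10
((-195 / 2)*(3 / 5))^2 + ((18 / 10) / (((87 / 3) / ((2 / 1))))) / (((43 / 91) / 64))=3439.06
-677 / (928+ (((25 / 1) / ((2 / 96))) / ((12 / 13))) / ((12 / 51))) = -677 / 6453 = -0.10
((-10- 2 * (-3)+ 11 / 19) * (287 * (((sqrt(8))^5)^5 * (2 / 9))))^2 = 52589636972676621853256371404800 / 29241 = 1798489688200698397908976000.00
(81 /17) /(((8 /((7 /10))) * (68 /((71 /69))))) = 13419 /2127040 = 0.01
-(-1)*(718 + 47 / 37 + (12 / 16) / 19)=2022699 / 2812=719.31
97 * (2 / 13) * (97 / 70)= 9409 / 455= 20.68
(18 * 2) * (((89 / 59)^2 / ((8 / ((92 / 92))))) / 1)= 71289 / 6962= 10.24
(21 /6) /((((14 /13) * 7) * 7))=0.07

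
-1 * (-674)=674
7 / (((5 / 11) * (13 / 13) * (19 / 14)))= 1078 / 95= 11.35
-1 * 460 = -460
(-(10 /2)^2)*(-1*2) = 50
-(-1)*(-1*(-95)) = 95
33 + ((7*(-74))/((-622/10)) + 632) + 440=346245/311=1113.33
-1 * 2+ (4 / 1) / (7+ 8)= -1.73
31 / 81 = 0.38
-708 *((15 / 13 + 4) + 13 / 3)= -87320 / 13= -6716.92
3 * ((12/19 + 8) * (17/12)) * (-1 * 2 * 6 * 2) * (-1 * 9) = 150552/19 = 7923.79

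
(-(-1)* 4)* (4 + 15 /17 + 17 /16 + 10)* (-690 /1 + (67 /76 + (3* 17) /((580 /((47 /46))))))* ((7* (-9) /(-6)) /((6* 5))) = -10603863379753 /689411200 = -15381.04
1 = 1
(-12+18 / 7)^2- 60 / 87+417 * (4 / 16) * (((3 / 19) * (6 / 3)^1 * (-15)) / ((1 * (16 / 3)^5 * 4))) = 19971292331093 / 226484027392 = 88.18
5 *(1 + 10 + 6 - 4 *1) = 65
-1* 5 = -5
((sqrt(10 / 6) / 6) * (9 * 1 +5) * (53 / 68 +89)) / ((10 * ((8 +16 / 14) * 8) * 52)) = 19943 * sqrt(15) / 10862592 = 0.01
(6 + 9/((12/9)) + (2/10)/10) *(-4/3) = -1277/75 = -17.03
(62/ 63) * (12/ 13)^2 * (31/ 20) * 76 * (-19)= -11101472/ 5915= -1876.83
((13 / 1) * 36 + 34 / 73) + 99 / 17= 588593 / 1241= 474.29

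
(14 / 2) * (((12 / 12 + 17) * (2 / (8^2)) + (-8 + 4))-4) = -833 / 16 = -52.06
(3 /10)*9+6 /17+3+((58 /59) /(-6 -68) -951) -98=-387053013 /371110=-1042.96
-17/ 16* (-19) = 323/ 16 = 20.19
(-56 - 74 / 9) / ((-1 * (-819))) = -578 / 7371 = -0.08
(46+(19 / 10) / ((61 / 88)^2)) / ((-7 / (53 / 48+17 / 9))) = -200285269 / 9376920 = -21.36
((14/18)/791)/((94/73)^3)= 389017/844703928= 0.00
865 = 865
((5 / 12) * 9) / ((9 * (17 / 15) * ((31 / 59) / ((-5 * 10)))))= -36875 / 1054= -34.99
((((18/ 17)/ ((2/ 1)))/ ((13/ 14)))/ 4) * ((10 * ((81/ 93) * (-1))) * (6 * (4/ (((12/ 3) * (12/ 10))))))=-42525/ 6851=-6.21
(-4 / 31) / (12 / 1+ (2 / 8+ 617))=-16 / 78027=-0.00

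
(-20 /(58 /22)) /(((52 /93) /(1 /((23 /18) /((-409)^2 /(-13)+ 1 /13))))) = 15401469600 /112723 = 136631.12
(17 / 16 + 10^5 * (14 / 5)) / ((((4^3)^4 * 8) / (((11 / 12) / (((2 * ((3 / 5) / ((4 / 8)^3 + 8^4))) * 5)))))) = 179429160867 / 137438953472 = 1.31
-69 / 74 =-0.93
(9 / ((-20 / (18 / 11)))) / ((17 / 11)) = -0.48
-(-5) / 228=5 / 228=0.02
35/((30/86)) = 301/3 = 100.33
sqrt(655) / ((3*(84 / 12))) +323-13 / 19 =sqrt(655) / 21 +6124 / 19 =323.53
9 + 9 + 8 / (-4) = 16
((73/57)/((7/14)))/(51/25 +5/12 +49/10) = 14600/41933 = 0.35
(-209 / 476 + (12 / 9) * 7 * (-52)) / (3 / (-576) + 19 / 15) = -55494640 / 144109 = -385.09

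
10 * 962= 9620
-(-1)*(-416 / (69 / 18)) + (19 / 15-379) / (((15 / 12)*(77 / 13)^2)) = -1198003768 / 10227525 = -117.14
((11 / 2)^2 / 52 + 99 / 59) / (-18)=-27731 / 220896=-0.13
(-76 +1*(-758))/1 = -834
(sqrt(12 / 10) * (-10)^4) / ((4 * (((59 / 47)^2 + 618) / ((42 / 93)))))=15463000 * sqrt(30) / 42427933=2.00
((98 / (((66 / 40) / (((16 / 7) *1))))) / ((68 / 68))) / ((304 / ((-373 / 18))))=-9.25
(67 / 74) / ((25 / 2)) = 67 / 925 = 0.07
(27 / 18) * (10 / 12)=5 / 4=1.25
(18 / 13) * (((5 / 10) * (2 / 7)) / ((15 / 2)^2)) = 8 / 2275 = 0.00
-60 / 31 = -1.94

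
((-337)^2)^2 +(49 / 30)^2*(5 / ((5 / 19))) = 11608126030519 / 900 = 12897917811.69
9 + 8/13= 125/13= 9.62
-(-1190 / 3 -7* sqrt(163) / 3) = 7* sqrt(163) / 3 + 1190 / 3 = 426.46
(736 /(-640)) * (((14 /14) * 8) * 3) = -27.60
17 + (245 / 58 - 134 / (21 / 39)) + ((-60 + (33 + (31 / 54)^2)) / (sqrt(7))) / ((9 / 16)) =-92419 / 406 - 311084 * sqrt(7) / 45927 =-245.55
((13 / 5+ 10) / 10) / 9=7 / 50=0.14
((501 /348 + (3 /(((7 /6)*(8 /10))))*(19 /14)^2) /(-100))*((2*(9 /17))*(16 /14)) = -310059 /3481450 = -0.09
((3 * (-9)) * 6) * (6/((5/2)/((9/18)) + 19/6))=-5832/49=-119.02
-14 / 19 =-0.74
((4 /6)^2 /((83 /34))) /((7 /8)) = 1088 /5229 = 0.21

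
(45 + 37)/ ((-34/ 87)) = -3567/ 17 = -209.82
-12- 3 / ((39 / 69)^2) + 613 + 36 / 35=3505454 / 5915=592.64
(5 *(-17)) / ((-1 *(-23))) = -85 / 23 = -3.70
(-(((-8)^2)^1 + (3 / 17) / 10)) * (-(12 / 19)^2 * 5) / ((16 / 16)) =783576 / 6137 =127.68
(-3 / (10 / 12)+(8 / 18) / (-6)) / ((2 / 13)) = -3224 / 135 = -23.88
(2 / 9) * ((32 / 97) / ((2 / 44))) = 1408 / 873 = 1.61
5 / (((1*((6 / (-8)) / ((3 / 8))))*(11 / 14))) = -35 / 11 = -3.18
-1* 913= -913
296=296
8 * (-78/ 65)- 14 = -118/ 5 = -23.60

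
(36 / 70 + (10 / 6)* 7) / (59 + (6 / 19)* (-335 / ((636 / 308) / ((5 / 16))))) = 10303624 / 36364545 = 0.28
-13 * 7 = -91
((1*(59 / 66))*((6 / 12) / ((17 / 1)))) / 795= 59 / 1783980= 0.00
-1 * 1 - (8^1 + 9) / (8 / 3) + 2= -43 / 8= -5.38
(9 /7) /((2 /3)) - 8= -85 /14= -6.07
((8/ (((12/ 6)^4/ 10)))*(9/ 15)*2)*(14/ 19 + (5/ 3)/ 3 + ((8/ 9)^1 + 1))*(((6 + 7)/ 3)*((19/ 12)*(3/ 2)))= 196.44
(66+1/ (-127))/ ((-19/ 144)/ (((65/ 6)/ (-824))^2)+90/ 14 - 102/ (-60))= -495736150/ 5673229573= -0.09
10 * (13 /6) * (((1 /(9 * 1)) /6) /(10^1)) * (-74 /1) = -481 /162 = -2.97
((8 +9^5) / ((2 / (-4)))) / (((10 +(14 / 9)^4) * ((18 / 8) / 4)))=-688840848 / 52013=-13243.63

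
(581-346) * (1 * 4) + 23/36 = 33863/36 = 940.64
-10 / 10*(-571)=571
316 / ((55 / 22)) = 632 / 5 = 126.40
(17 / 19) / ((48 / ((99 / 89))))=561 / 27056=0.02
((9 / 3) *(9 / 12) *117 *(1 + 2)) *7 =22113 / 4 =5528.25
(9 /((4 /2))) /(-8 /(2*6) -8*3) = -27 /148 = -0.18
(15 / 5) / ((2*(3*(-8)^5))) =-1 / 65536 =-0.00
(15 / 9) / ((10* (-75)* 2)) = -1 / 900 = -0.00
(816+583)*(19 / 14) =26581 / 14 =1898.64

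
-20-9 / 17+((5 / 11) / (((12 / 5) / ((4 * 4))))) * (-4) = -18317 / 561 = -32.65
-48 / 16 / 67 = -3 / 67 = -0.04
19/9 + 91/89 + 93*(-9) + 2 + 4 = -663121/801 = -827.87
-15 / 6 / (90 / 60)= -5 / 3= -1.67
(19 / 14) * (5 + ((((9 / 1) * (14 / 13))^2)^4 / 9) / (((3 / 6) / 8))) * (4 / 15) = 4291661364664293502 / 85651725705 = 50105953.26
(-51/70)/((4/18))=-459/140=-3.28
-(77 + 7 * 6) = -119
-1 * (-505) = 505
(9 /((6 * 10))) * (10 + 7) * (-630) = -3213 /2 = -1606.50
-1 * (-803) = 803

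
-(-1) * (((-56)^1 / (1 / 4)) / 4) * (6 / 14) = -24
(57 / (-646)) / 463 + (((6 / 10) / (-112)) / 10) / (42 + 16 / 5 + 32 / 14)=-140831 / 697685440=-0.00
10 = 10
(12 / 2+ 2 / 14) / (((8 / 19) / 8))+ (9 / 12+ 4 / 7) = 3305 / 28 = 118.04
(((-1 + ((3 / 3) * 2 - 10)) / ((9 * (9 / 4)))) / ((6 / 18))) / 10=-2 / 15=-0.13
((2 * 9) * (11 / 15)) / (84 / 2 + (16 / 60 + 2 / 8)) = 792 / 2551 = 0.31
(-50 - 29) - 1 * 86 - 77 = -242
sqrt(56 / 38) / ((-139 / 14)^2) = 392* sqrt(133) / 367099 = 0.01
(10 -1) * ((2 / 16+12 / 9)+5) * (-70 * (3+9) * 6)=-292950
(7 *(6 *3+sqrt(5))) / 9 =7 *sqrt(5) / 9+14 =15.74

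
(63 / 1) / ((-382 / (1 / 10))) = -63 / 3820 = -0.02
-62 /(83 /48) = -2976 /83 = -35.86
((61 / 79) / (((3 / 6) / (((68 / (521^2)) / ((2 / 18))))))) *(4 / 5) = 298656 / 107219195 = 0.00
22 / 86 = 11 / 43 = 0.26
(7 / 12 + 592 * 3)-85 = 20299 / 12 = 1691.58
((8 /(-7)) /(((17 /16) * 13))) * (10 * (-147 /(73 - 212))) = -26880 /30719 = -0.88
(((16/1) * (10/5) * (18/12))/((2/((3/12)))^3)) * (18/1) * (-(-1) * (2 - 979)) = -26379/16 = -1648.69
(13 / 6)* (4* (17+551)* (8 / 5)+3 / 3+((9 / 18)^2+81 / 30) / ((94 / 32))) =7880.61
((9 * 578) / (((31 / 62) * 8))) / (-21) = -867 / 14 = -61.93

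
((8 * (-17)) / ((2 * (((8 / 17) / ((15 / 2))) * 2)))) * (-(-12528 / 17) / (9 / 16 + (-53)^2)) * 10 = -63892800 / 44953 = -1421.32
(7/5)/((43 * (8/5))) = 7/344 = 0.02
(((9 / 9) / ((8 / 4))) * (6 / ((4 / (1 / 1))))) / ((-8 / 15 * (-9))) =5 / 32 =0.16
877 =877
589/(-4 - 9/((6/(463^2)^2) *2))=-2356/137862204499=-0.00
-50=-50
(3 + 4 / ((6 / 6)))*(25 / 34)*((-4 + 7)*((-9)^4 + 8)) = 3448725 / 34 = 101433.09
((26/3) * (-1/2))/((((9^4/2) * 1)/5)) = -130/19683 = -0.01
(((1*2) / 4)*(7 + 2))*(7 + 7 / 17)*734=24481.06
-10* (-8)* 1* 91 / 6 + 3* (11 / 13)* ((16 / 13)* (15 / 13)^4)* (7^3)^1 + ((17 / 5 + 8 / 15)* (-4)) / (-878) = 3112.82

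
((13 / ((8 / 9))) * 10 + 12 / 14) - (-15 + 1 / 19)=86213 / 532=162.05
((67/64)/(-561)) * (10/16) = -0.00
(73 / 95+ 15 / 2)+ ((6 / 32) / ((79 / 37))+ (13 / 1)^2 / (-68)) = 11984709 / 2041360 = 5.87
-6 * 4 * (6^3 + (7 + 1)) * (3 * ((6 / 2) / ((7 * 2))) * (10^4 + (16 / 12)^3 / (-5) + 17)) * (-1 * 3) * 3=1557770112 / 5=311554022.40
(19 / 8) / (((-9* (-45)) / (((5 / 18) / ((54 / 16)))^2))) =190 / 4782969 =0.00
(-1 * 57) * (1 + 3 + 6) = -570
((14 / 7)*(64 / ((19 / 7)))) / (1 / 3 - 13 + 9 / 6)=-5376 / 1273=-4.22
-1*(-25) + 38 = 63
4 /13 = 0.31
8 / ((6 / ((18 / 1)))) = 24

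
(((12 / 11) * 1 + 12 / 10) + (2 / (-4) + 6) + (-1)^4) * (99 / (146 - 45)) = 8703 / 1010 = 8.62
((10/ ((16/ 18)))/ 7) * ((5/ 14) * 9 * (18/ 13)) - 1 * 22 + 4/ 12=-110945/ 7644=-14.51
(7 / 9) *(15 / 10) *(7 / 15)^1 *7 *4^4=43904 / 45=975.64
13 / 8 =1.62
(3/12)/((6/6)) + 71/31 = 315/124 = 2.54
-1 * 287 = -287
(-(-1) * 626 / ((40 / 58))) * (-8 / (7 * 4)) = -9077 / 35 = -259.34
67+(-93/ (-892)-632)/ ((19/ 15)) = -7319249/ 16948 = -431.87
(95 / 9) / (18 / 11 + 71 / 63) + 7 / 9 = 15848 / 3447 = 4.60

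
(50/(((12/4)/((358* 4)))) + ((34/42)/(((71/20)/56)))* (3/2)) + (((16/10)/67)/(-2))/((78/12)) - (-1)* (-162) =22006571066/927615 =23723.82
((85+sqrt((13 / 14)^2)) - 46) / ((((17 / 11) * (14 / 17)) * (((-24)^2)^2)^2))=6149 / 21574761578496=0.00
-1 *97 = -97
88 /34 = 44 /17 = 2.59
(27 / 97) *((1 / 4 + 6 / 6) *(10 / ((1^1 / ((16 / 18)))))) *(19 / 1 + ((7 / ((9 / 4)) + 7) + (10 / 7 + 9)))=249100 / 2037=122.29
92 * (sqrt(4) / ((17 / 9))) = 1656 / 17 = 97.41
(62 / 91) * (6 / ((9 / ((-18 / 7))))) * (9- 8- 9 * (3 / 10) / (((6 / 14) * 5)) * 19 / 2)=204042 / 15925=12.81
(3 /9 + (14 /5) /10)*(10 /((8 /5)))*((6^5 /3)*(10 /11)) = 99360 /11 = 9032.73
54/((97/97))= 54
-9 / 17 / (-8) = 9 / 136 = 0.07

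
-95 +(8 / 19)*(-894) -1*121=-11256 / 19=-592.42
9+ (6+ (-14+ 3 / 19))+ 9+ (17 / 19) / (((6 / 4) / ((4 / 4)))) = 613 / 57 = 10.75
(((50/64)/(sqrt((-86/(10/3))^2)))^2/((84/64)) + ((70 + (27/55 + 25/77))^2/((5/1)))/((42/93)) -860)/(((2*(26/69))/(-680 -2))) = -16083242631729335893/13059590544000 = -1231527.33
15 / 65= 3 / 13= 0.23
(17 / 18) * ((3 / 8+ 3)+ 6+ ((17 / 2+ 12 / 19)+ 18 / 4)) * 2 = 59449 / 1368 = 43.46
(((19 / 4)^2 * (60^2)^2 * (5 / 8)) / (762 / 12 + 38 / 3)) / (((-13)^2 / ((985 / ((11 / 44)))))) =4320357750000 / 77233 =55939271.43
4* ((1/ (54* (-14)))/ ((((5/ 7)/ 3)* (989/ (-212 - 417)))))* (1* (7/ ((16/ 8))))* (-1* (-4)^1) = 8806/ 44505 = 0.20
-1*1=-1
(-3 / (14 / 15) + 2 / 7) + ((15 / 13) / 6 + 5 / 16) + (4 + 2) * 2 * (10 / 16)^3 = 5893 / 11648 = 0.51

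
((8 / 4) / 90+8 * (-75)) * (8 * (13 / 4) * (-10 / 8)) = 350987 / 18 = 19499.28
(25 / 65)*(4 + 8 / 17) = 380 / 221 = 1.72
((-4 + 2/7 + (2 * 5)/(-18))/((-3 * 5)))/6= 269/5670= 0.05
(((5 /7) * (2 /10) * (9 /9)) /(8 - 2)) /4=1 /168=0.01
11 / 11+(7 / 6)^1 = 13 / 6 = 2.17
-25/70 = -5/14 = -0.36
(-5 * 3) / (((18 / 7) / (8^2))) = -1120 / 3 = -373.33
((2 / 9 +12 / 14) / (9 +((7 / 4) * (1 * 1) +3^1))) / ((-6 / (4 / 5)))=-544 / 51975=-0.01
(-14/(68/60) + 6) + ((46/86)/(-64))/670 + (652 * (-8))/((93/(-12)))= 647814733479/971703680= 666.68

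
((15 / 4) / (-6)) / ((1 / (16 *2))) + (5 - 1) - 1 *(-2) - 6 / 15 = -72 / 5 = -14.40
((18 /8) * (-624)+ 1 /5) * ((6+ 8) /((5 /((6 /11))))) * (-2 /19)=1179192 /5225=225.68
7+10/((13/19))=281/13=21.62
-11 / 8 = -1.38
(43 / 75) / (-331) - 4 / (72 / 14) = -58054 / 74475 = -0.78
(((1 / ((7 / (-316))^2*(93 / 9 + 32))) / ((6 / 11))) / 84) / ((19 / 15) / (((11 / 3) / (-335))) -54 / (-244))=-184259284 / 20257041147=-0.01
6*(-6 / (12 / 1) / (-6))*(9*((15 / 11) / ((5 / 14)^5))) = 7260624 / 6875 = 1056.09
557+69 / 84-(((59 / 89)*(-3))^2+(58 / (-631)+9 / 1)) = 76265929349 / 139948228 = 544.96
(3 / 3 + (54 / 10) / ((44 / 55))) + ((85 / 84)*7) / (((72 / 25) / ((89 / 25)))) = 14261 / 864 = 16.51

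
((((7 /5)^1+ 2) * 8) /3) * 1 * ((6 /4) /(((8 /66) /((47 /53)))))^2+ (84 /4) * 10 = 146281251 /112360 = 1301.90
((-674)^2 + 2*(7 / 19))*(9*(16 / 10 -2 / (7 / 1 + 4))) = 6059143116 / 1045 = 5798223.08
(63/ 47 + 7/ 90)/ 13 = 5999/ 54990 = 0.11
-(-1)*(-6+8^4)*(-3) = -12270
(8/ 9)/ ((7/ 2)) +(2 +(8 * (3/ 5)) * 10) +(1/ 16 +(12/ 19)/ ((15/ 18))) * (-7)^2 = 8661809/ 95760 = 90.45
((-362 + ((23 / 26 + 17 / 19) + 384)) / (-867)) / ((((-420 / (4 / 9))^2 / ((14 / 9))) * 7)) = -691 / 101244923325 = -0.00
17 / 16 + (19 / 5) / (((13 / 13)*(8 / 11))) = 503 / 80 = 6.29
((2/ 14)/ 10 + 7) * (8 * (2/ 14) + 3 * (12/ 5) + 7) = 263667/ 2450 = 107.62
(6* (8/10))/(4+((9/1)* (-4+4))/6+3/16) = 384/335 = 1.15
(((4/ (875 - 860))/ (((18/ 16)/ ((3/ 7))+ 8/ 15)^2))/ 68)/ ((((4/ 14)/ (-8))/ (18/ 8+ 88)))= -2425920/ 2441897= -0.99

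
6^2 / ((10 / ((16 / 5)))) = 288 / 25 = 11.52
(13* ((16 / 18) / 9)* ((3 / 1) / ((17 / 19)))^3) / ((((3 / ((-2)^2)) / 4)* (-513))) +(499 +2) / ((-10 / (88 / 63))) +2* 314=23295837536 / 41785065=557.52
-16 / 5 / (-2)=1.60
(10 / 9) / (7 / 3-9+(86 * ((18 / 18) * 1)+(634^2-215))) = 10 / 3616383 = 0.00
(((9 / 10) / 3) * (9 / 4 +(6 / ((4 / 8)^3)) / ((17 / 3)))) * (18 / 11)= 5.26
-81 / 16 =-5.06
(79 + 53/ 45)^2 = 13017664/ 2025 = 6428.48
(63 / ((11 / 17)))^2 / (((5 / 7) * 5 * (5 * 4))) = 8029287 / 60500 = 132.72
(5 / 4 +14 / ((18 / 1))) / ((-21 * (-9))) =73 / 6804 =0.01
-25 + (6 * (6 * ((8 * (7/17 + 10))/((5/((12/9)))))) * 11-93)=737618/85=8677.86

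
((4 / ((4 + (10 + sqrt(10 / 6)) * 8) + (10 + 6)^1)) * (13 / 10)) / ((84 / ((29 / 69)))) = 377 / 1433544 - 377 * sqrt(15) / 53757900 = 0.00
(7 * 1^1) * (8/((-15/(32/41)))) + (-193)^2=22906343/615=37246.09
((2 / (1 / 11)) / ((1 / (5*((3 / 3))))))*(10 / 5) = 220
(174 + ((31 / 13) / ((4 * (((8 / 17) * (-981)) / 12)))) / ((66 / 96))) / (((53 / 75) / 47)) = 9559048000 / 826111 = 11571.14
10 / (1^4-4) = -10 / 3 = -3.33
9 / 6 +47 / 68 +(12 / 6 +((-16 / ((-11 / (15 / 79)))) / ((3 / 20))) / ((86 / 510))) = 38393595 / 2540956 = 15.11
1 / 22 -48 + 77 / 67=-68991 / 1474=-46.81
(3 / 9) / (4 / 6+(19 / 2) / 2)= 4 / 65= 0.06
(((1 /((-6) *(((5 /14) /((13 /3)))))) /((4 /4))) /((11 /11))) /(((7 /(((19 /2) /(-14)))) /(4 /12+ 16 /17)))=3211 /12852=0.25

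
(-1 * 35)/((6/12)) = -70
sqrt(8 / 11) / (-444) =-sqrt(22) / 2442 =-0.00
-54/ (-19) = 54/ 19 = 2.84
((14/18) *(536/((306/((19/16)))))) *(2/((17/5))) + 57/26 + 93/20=47436761/6086340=7.79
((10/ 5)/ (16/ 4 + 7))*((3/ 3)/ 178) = 1/ 979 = 0.00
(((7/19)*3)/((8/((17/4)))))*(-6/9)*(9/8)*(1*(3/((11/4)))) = -3213/6688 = -0.48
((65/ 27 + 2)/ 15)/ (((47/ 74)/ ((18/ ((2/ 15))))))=8806/ 141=62.45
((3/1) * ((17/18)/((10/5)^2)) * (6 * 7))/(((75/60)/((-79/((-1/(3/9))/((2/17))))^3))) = 27610184/39015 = 707.68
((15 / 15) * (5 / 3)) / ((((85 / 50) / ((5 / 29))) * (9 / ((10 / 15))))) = 0.01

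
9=9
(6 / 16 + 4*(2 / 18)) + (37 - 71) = -2389 / 72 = -33.18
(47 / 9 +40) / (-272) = -407 / 2448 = -0.17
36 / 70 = 18 / 35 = 0.51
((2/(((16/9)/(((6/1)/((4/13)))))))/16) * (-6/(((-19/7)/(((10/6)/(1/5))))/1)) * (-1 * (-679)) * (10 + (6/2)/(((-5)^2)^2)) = 10431898659/60800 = 171577.28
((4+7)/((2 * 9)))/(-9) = -0.07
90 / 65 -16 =-190 / 13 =-14.62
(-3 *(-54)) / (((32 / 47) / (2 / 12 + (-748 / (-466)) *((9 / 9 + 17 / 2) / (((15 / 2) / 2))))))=37548441 / 37280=1007.20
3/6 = 1/2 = 0.50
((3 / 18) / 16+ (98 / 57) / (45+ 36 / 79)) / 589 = 45139 / 551134368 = 0.00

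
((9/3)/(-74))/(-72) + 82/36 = 12139/5328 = 2.28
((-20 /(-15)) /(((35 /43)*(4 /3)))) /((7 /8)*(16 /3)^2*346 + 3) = 387 /2713585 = 0.00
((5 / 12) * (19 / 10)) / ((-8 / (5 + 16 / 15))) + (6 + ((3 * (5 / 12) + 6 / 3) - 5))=10511 / 2880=3.65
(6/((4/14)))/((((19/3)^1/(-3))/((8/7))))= -216/19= -11.37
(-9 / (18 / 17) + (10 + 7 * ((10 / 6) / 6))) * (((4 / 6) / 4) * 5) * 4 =310 / 27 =11.48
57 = 57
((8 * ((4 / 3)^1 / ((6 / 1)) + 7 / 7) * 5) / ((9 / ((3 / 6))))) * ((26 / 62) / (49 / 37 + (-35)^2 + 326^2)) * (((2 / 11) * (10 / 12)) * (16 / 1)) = 384800 / 14981577669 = 0.00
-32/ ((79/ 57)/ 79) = -1824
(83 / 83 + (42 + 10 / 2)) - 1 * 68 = -20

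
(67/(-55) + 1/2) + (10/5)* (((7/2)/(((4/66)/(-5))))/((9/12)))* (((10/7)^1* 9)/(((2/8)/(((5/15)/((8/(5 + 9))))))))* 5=-12705079/110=-115500.72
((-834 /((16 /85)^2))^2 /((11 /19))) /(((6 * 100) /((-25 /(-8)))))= 57488391710625 /11534336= 4984109.33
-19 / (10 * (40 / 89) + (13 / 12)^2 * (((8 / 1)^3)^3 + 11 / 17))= -1379856 / 11439690513689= -0.00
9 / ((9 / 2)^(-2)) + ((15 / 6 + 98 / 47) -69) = 22153 / 188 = 117.84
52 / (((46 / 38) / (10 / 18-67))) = -25688 / 9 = -2854.22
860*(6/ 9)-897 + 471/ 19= -17036/ 57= -298.88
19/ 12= 1.58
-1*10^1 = -10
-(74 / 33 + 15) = -569 / 33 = -17.24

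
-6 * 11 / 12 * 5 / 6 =-55 / 12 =-4.58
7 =7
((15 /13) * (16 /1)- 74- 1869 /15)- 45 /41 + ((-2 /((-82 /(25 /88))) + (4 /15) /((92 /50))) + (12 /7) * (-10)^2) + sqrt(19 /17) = -1093719701 /113273160 + sqrt(323) /17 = -8.60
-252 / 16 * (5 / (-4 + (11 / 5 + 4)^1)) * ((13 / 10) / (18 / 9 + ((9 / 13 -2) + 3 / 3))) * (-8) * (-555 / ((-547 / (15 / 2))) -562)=-32287187205 / 264748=-121954.41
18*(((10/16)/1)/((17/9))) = 405/68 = 5.96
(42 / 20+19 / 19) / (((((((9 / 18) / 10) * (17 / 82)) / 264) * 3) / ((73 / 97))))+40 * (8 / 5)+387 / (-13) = 425308813 / 21437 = 19839.94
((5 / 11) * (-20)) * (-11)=100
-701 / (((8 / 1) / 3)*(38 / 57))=-6309 / 16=-394.31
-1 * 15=-15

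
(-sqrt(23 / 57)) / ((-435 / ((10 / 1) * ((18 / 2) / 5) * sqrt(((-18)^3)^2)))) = 11664 * sqrt(1311) / 2755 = 153.29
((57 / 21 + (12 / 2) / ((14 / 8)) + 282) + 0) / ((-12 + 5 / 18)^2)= 2.10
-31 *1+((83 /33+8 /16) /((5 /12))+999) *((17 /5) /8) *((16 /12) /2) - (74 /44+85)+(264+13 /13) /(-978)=29969551 /179300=167.15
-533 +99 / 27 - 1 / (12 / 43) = -6395 / 12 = -532.92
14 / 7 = 2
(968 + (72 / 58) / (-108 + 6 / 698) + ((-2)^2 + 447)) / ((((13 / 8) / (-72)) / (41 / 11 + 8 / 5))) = -17449795206720 / 52098761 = -334936.86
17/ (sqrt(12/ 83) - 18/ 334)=706911/ 109315 + 948226*sqrt(249)/ 327945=52.09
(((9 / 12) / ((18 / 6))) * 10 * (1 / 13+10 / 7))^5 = 150817888928125 / 199690286432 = 755.26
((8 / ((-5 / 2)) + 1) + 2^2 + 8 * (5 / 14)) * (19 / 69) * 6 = 6194 / 805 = 7.69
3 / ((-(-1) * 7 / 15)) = 45 / 7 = 6.43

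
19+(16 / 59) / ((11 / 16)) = 12587 / 649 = 19.39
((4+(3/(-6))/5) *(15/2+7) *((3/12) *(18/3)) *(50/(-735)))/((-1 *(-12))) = -377/784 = -0.48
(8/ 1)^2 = 64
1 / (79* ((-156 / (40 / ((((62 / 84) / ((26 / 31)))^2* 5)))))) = -61152 / 72958159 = -0.00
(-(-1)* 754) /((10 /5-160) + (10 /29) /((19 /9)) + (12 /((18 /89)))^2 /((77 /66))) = 4362267 /16544720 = 0.26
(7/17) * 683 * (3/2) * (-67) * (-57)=54775917/34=1611056.38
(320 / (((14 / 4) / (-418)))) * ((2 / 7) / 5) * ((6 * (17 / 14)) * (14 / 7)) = -10914816 / 343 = -31821.62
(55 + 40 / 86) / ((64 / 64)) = 2385 / 43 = 55.47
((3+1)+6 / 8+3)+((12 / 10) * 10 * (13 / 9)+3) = 28.08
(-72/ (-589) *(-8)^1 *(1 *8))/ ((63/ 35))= -2560/ 589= -4.35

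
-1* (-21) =21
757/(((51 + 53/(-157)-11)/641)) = 76182209/6227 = 12234.18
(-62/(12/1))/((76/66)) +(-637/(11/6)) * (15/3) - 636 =-1987807/836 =-2377.76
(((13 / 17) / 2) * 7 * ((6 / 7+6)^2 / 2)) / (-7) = -7488 / 833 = -8.99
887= 887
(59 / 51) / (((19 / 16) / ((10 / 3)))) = 9440 / 2907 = 3.25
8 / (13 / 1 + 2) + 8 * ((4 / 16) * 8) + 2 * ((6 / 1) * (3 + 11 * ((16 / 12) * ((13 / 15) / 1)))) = 3076 / 15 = 205.07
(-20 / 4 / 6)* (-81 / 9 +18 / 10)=6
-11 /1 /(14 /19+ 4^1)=-209 /90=-2.32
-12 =-12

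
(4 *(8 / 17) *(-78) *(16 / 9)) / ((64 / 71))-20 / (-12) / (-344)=-5080277 / 17544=-289.57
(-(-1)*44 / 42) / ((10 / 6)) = 22 / 35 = 0.63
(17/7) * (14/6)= 17/3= 5.67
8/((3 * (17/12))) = 1.88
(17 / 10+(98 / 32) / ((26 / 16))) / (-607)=-233 / 39455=-0.01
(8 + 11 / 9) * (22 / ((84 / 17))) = 15521 / 378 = 41.06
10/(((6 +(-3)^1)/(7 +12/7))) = 610/21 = 29.05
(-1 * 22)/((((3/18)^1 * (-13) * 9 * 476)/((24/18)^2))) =176/41769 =0.00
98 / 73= 1.34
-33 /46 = -0.72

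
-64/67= -0.96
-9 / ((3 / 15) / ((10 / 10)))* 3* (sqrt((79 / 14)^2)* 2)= -10665 / 7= -1523.57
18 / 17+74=1276 / 17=75.06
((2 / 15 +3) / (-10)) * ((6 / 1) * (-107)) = 5029 / 25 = 201.16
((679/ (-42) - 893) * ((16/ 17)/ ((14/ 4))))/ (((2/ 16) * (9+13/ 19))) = -1658320/ 8211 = -201.96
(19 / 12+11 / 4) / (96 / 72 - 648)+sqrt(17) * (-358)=-358 * sqrt(17) - 13 / 1940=-1476.08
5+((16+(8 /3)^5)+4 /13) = 493295 /3159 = 156.16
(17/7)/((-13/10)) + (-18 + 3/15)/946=-812199/430430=-1.89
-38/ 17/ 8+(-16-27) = -2943/ 68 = -43.28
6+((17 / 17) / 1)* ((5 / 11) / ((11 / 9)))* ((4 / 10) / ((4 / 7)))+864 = 210603 / 242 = 870.26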